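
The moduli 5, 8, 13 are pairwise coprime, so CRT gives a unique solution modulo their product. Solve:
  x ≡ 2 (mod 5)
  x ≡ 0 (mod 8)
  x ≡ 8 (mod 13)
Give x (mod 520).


Moduli 5, 8, 13 are pairwise coprime; by CRT there is a unique solution modulo M = 5 · 8 · 13 = 520.
Solve pairwise, accumulating the modulus:
  Start with x ≡ 2 (mod 5).
  Combine with x ≡ 0 (mod 8): since gcd(5, 8) = 1, we get a unique residue mod 40.
    Write x = 2 + 5·t and substitute into x ≡ 0 (mod 8): 5·t ≡ 0 − 2 = -2 (mod 8).
    Reduce coefficients mod 8: 5·t ≡ 6 (mod 8).
    The inverse of 5 mod 8 is 5 (since 5·5 = 25 = 3·8 + 1), so t ≡ 5·6 = 30 ≡ 6 (mod 8).
    Then x = 2 + 5·6 = 32, valid modulo lcm(5, 8) = 40: x ≡ 32 (mod 40).
  Combine with x ≡ 8 (mod 13): since gcd(40, 13) = 1, we get a unique residue mod 520.
    Write x = 32 + 40·t and substitute into x ≡ 8 (mod 13): 40·t ≡ 8 − 32 = -24 (mod 13).
    Reduce coefficients mod 13: 1·t ≡ 2 (mod 13).
    So t ≡ 2 (mod 13).
    Then x = 32 + 40·2 = 112, valid modulo lcm(40, 13) = 520: x ≡ 112 (mod 520).
Verify: 112 mod 5 = 2 ✓, 112 mod 8 = 0 ✓, 112 mod 13 = 8 ✓.

x ≡ 112 (mod 520).


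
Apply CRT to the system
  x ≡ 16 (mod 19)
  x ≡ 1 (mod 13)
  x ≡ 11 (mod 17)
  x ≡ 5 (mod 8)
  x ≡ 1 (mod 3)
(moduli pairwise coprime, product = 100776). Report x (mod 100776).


Product of moduli M = 19 · 13 · 17 · 8 · 3 = 100776.
Merge one congruence at a time:
  Start: x ≡ 16 (mod 19).
  Combine with x ≡ 1 (mod 13); new modulus lcm = 247.
    Write x = 16 + 19·t and substitute into x ≡ 1 (mod 13): 19·t ≡ 1 − 16 = -15 (mod 13).
    Reduce coefficients mod 13: 6·t ≡ 11 (mod 13).
    The inverse of 6 mod 13 is 11 (since 6·11 = 66 = 5·13 + 1), so t ≡ 11·11 = 121 ≡ 4 (mod 13).
    Then x = 16 + 19·4 = 92, valid modulo lcm(19, 13) = 247: x ≡ 92 (mod 247).
  Combine with x ≡ 11 (mod 17); new modulus lcm = 4199.
    Write x = 92 + 247·t and substitute into x ≡ 11 (mod 17): 247·t ≡ 11 − 92 = -81 (mod 17).
    Reduce coefficients mod 17: 9·t ≡ 4 (mod 17).
    The inverse of 9 mod 17 is 2 (since 9·2 = 18 = 1·17 + 1), so t ≡ 2·4 = 8 ≡ 8 (mod 17).
    Then x = 92 + 247·8 = 2068, valid modulo lcm(247, 17) = 4199: x ≡ 2068 (mod 4199).
  Combine with x ≡ 5 (mod 8); new modulus lcm = 33592.
    Write x = 2068 + 4199·t and substitute into x ≡ 5 (mod 8): 4199·t ≡ 5 − 2068 = -2063 (mod 8).
    Reduce coefficients mod 8: 7·t ≡ 1 (mod 8).
    The inverse of 7 mod 8 is 7 (since 7·7 = 49 = 6·8 + 1), so t ≡ 7·1 = 7 ≡ 7 (mod 8).
    Then x = 2068 + 4199·7 = 31461, valid modulo lcm(4199, 8) = 33592: x ≡ 31461 (mod 33592).
  Combine with x ≡ 1 (mod 3); new modulus lcm = 100776.
    Write x = 31461 + 33592·t and substitute into x ≡ 1 (mod 3): 33592·t ≡ 1 − 31461 = -31460 (mod 3).
    Reduce coefficients mod 3: 1·t ≡ 1 (mod 3).
    So t ≡ 1 (mod 3).
    Then x = 31461 + 33592·1 = 65053, valid modulo lcm(33592, 3) = 100776: x ≡ 65053 (mod 100776).
Verify against each original: 65053 mod 19 = 16, 65053 mod 13 = 1, 65053 mod 17 = 11, 65053 mod 8 = 5, 65053 mod 3 = 1.

x ≡ 65053 (mod 100776).


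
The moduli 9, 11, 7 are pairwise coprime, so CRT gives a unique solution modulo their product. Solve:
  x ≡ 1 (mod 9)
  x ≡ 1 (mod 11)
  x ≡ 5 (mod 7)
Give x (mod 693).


Moduli 9, 11, 7 are pairwise coprime; by CRT there is a unique solution modulo M = 9 · 11 · 7 = 693.
Solve pairwise, accumulating the modulus:
  Start with x ≡ 1 (mod 9).
  Combine with x ≡ 1 (mod 11): since gcd(9, 11) = 1, we get a unique residue mod 99.
    Write x = 1 + 9·t and substitute into x ≡ 1 (mod 11): 9·t ≡ 1 − 1 = 0 (mod 11).
    The inverse of 9 mod 11 is 5 (since 9·5 = 45 = 4·11 + 1), so t ≡ 5·0 = 0 ≡ 0 (mod 11).
    Then x = 1 + 9·0 = 1, valid modulo lcm(9, 11) = 99: x ≡ 1 (mod 99).
  Combine with x ≡ 5 (mod 7): since gcd(99, 7) = 1, we get a unique residue mod 693.
    Write x = 1 + 99·t and substitute into x ≡ 5 (mod 7): 99·t ≡ 5 − 1 = 4 (mod 7).
    Reduce coefficients mod 7: 1·t ≡ 4 (mod 7).
    So t ≡ 4 (mod 7).
    Then x = 1 + 99·4 = 397, valid modulo lcm(99, 7) = 693: x ≡ 397 (mod 693).
Verify: 397 mod 9 = 1 ✓, 397 mod 11 = 1 ✓, 397 mod 7 = 5 ✓.

x ≡ 397 (mod 693).


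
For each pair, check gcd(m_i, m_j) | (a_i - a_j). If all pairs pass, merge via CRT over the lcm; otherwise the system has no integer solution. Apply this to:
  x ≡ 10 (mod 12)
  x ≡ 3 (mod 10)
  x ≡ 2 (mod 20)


Moduli 12, 10, 20 are not pairwise coprime, so CRT works modulo lcm(m_i) when all pairwise compatibility conditions hold.
Pairwise compatibility: gcd(m_i, m_j) must divide a_i - a_j for every pair.
Merge one congruence at a time:
  Start: x ≡ 10 (mod 12).
  Combine with x ≡ 3 (mod 10): gcd(12, 10) = 2, and 3 - 10 = -7 is NOT divisible by 2.
    ⇒ system is inconsistent (no integer solution).

No solution (the system is inconsistent).


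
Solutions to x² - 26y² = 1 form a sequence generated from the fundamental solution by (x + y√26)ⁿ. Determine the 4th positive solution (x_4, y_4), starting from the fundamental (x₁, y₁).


Step 1: Find the fundamental solution (x₁, y₁) of x² - 26y² = 1.
  Expand √26 as a continued fraction. a₀ = ⌊√26⌋ = 5; iterate m_{k+1} = d_k·a_k − m_k, d_{k+1} = (26 − m_{k+1}²)/d_k, a_{k+1} = ⌊(a₀ + m_{k+1})/d_{k+1}⌋ (starting m₀ = 0, d₀ = 1), with convergents p_k = a_k·p_{k-1} + p_{k-2}, q_k = a_k·q_{k-1} + q_{k-2} (p₋₁ = 1, q₋₁ = 0):
  k = 0: a₀ = 5; p₀/q₀ = 5/1; p₀² − 26·q₀² = 25 − 26 = -1.
  k = 1: m = 5, d = 1, a = ⌊(5 + 5)/1⌋ = 10; p/q = (10·5 + 1)/(10·1 + 0) = 51/10; p² − 26·q² = 2601 − 2600 = 1.
  The first convergent with p² − 26·q² = 1 gives the fundamental solution (x₁, y₁) = (51, 10).
Step 2: Apply the recurrence (x_{n+1}, y_{n+1}) = (x₁x_n + 26y₁y_n, x₁y_n + y₁x_n) repeatedly.
  From (x_1, y_1) = (51, 10): x_2 = 51·51 + 26·10·10 = 5201; y_2 = 51·10 + 10·51 = 1020.
  From (x_2, y_2) = (5201, 1020): x_3 = 51·5201 + 26·10·1020 = 530451; y_3 = 51·1020 + 10·5201 = 104030.
  From (x_3, y_3) = (530451, 104030): x_4 = 51·530451 + 26·10·104030 = 54100801; y_4 = 51·104030 + 10·530451 = 10610040.
Step 3: Verify x_4² - 26·y_4² = 2926896668841601 - 2926896668841600 = 1 (should be 1). ✓

(x_1, y_1) = (51, 10); (x_4, y_4) = (54100801, 10610040).


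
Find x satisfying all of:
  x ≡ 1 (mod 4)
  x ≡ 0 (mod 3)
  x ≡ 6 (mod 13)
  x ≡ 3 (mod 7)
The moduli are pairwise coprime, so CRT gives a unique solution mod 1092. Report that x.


Product of moduli M = 4 · 3 · 13 · 7 = 1092.
Merge one congruence at a time:
  Start: x ≡ 1 (mod 4).
  Combine with x ≡ 0 (mod 3); new modulus lcm = 12.
    Write x = 1 + 4·t and substitute into x ≡ 0 (mod 3): 4·t ≡ 0 − 1 = -1 (mod 3).
    Reduce coefficients mod 3: 1·t ≡ 2 (mod 3).
    So t ≡ 2 (mod 3).
    Then x = 1 + 4·2 = 9, valid modulo lcm(4, 3) = 12: x ≡ 9 (mod 12).
  Combine with x ≡ 6 (mod 13); new modulus lcm = 156.
    Write x = 9 + 12·t and substitute into x ≡ 6 (mod 13): 12·t ≡ 6 − 9 = -3 (mod 13).
    Reduce coefficients mod 13: 12·t ≡ 10 (mod 13).
    The inverse of 12 mod 13 is 12 (since 12·12 = 144 = 11·13 + 1), so t ≡ 12·10 = 120 ≡ 3 (mod 13).
    Then x = 9 + 12·3 = 45, valid modulo lcm(12, 13) = 156: x ≡ 45 (mod 156).
  Combine with x ≡ 3 (mod 7); new modulus lcm = 1092.
    Write x = 45 + 156·t and substitute into x ≡ 3 (mod 7): 156·t ≡ 3 − 45 = -42 (mod 7).
    Reduce coefficients mod 7: 2·t ≡ 0 (mod 7).
    The inverse of 2 mod 7 is 4 (since 2·4 = 8 = 1·7 + 1), so t ≡ 4·0 = 0 ≡ 0 (mod 7).
    Then x = 45 + 156·0 = 45, valid modulo lcm(156, 7) = 1092: x ≡ 45 (mod 1092).
Verify against each original: 45 mod 4 = 1, 45 mod 3 = 0, 45 mod 13 = 6, 45 mod 7 = 3.

x ≡ 45 (mod 1092).


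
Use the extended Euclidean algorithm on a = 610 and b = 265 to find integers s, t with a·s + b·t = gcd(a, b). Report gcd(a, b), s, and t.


Euclidean algorithm on (610, 265) — divide until remainder is 0:
  610 = 2 · 265 + 80
  265 = 3 · 80 + 25
  80 = 3 · 25 + 5
  25 = 5 · 5 + 0
gcd(610, 265) = 5.
Track Bezout coefficients alongside the remainders: start with r₀ = 610 = a·1 + b·0 (s = 1, t = 0) and r₁ = 265 = a·0 + b·1 (s = 0, t = 1); each new remainder r_{k+1} = r_{k-1} − q_k·r_k inherits s_{k+1} = s_{k-1} − q_k·s_k, t_{k+1} = t_{k-1} − q_k·t_k, so r_k = a·s_k + b·t_k at every step:
  q = 2: r = 80, s = 1 − 2·0 = 1, t = 0 − 2·1 = -2  (check: 610·1 + 265·(-2) = 80)
  q = 3: r = 25, s = 0 − 3·1 = -3, t = 1 − 3·(-2) = 7  (check: 610·(-3) + 265·7 = 25)
  q = 3: r = 5, s = 1 − 3·(-3) = 10, t = -2 − 3·7 = -23  (check: 610·10 + 265·(-23) = 5)
The row with r = 5 (the gcd) gives the Bezout coefficients s = 10, t = -23.
Result: 610 · (10) + 265 · (-23) = 5.

gcd(610, 265) = 5; s = 10, t = -23 (check: 610·10 + 265·(-23) = 5).


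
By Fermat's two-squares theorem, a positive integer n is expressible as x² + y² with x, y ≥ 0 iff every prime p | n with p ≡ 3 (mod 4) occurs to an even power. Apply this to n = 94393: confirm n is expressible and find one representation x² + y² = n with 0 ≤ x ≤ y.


Step 1: Factor n = 94393 = 13 · 53 · 137.
Step 2: Check the mod-4 condition on each prime factor: 13 ≡ 1 (mod 4), exponent 1; 53 ≡ 1 (mod 4), exponent 1; 137 ≡ 1 (mod 4), exponent 1.
All primes ≡ 3 (mod 4) appear to even exponent (or don't appear), so by the two-squares theorem n IS expressible as a sum of two squares.
Step 3: Build a representation. Here n = 13 · 53 · 137 is a product of primes ≡ 1 (mod 4). Each prime p ≡ 1 (mod 4) is itself a sum of two squares; find a² by testing p − a² for a perfect square:
  13: 13 − 1² = 12, 13 − 2² = 9 = 3² ⇒ 13 = 2² + 3².
  53: 53 − 1² = 52, 53 − 2² = 49 = 7² ⇒ 53 = 2² + 7².
  137: 137 − 1² = 136, 137 − 2² = 133, 137 − 3² = 128, 137 − 4² = 121 = 11² ⇒ 137 = 4² + 11².
  Combine using the Brahmagupta–Fibonacci identity (a² + b²)(c² + d²) = (ac − bd)² + (ad + bc)² = (ac + bd)² + (ad − bc)²:
  13 · 53 = 689: from (2² + 3²)(2² + 7²), take (2·2 − 3·7, 2·7 + 3·2) = (4 − 21, 14 + 6) = (-17, 20); dropping signs (only squares matter) gives (17, 20); check 17² + 20² = 289 + 400 = 689 ✓.
  689 · 137 = 94393: from (17² + 20²)(4² + 11²), take (17·4 − 20·11, 17·11 + 20·4) = (68 − 220, 187 + 80) = (-152, 267); dropping signs (only squares matter) gives (152, 267); check 152² + 267² = 23104 + 71289 = 94393 ✓.
Step 4: Order so x ≤ y and verify: 152² + 267² = 23104 + 71289 = 94393 = n. ✓

n = 94393 = 152² + 267² (one valid representation with x ≤ y).


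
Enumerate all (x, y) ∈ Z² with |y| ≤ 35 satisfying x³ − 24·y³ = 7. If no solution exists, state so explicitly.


The equation is x³ - 24y³ = 7. For fixed y, x³ = 24·y³ + 7, so a solution requires the RHS to be a perfect cube.
Strategy: iterate y from -35 to 35, compute RHS = 24·y³ + 7, and check whether it is a (positive or negative) perfect cube.
Check small values of y:
  y = 0: RHS = 7 is not a perfect cube.
  y = 1: RHS = 31 is not a perfect cube.
  y = -1: RHS = -17 is not a perfect cube.
  y = 2: RHS = 199 is not a perfect cube.
  y = -2: RHS = -185 is not a perfect cube.
  y = 3: RHS = 655 is not a perfect cube.
  y = -3: RHS = -641 is not a perfect cube.
Continuing the search up to |y| = 35 finds no solutions either.
No (x, y) in the scanned range satisfies the equation.

No integer solutions with |y| ≤ 35.


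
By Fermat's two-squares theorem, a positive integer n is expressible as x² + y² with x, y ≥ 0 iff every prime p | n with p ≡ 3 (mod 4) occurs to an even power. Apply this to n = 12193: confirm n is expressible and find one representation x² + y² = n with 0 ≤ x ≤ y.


Step 1: Factor n = 12193 = 89 · 137.
Step 2: Check the mod-4 condition on each prime factor: 89 ≡ 1 (mod 4), exponent 1; 137 ≡ 1 (mod 4), exponent 1.
All primes ≡ 3 (mod 4) appear to even exponent (or don't appear), so by the two-squares theorem n IS expressible as a sum of two squares.
Step 3: Build a representation. Here n = 89 · 137 is a product of primes ≡ 1 (mod 4). Each prime p ≡ 1 (mod 4) is itself a sum of two squares; find a² by testing p − a² for a perfect square:
  89: 89 − 1² = 88, 89 − 2² = 85, 89 − 3² = 80, 89 − 4² = 73, 89 − 5² = 64 = 8² ⇒ 89 = 5² + 8².
  137: 137 − 1² = 136, 137 − 2² = 133, 137 − 3² = 128, 137 − 4² = 121 = 11² ⇒ 137 = 4² + 11².
  Combine using the Brahmagupta–Fibonacci identity (a² + b²)(c² + d²) = (ac − bd)² + (ad + bc)² = (ac + bd)² + (ad − bc)²:
  89 · 137 = 12193: from (5² + 8²)(4² + 11²), take (5·4 − 8·11, 5·11 + 8·4) = (20 − 88, 55 + 32) = (-68, 87); dropping signs (only squares matter) gives (68, 87); check 68² + 87² = 4624 + 7569 = 12193 ✓.
Step 4: Order so x ≤ y and verify: 68² + 87² = 4624 + 7569 = 12193 = n. ✓

n = 12193 = 68² + 87² (one valid representation with x ≤ y).


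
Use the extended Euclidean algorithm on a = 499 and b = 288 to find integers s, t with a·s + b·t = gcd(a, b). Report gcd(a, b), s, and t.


Euclidean algorithm on (499, 288) — divide until remainder is 0:
  499 = 1 · 288 + 211
  288 = 1 · 211 + 77
  211 = 2 · 77 + 57
  77 = 1 · 57 + 20
  57 = 2 · 20 + 17
  20 = 1 · 17 + 3
  17 = 5 · 3 + 2
  3 = 1 · 2 + 1
  2 = 2 · 1 + 0
gcd(499, 288) = 1.
Track Bezout coefficients alongside the remainders: start with r₀ = 499 = a·1 + b·0 (s = 1, t = 0) and r₁ = 288 = a·0 + b·1 (s = 0, t = 1); each new remainder r_{k+1} = r_{k-1} − q_k·r_k inherits s_{k+1} = s_{k-1} − q_k·s_k, t_{k+1} = t_{k-1} − q_k·t_k, so r_k = a·s_k + b·t_k at every step:
  q = 1: r = 211, s = 1 − 1·0 = 1, t = 0 − 1·1 = -1  (check: 499·1 + 288·(-1) = 211)
  q = 1: r = 77, s = 0 − 1·1 = -1, t = 1 − 1·(-1) = 2  (check: 499·(-1) + 288·2 = 77)
  q = 2: r = 57, s = 1 − 2·(-1) = 3, t = -1 − 2·2 = -5  (check: 499·3 + 288·(-5) = 57)
  q = 1: r = 20, s = -1 − 1·3 = -4, t = 2 − 1·(-5) = 7  (check: 499·(-4) + 288·7 = 20)
  q = 2: r = 17, s = 3 − 2·(-4) = 11, t = -5 − 2·7 = -19  (check: 499·11 + 288·(-19) = 17)
  q = 1: r = 3, s = -4 − 1·11 = -15, t = 7 − 1·(-19) = 26  (check: 499·(-15) + 288·26 = 3)
  q = 5: r = 2, s = 11 − 5·(-15) = 86, t = -19 − 5·26 = -149  (check: 499·86 + 288·(-149) = 2)
  q = 1: r = 1, s = -15 − 1·86 = -101, t = 26 − 1·(-149) = 175  (check: 499·(-101) + 288·175 = 1)
The row with r = 1 (the gcd) gives the Bezout coefficients s = -101, t = 175.
Result: 499 · (-101) + 288 · (175) = 1.

gcd(499, 288) = 1; s = -101, t = 175 (check: 499·(-101) + 288·175 = 1).


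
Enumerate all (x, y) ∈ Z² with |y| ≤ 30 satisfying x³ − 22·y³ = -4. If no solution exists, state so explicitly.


The equation is x³ - 22y³ = -4. For fixed y, x³ = 22·y³ − 4, so a solution requires the RHS to be a perfect cube.
Strategy: iterate y from -30 to 30, compute RHS = 22·y³ − 4, and check whether it is a (positive or negative) perfect cube.
Check small values of y:
  y = 0: RHS = -4 is not a perfect cube.
  y = 1: RHS = 18 is not a perfect cube.
  y = -1: RHS = -26 is not a perfect cube.
  y = 2: RHS = 172 is not a perfect cube.
  y = -2: RHS = -180 is not a perfect cube.
  y = 3: RHS = 590 is not a perfect cube.
  y = -3: RHS = -598 is not a perfect cube.
Continuing the search up to |y| = 30 finds no solutions either.
No (x, y) in the scanned range satisfies the equation.

No integer solutions with |y| ≤ 30.


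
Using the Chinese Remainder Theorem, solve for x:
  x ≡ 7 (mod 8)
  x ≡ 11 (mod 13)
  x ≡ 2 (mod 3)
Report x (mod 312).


Moduli 8, 13, 3 are pairwise coprime; by CRT there is a unique solution modulo M = 8 · 13 · 3 = 312.
Solve pairwise, accumulating the modulus:
  Start with x ≡ 7 (mod 8).
  Combine with x ≡ 11 (mod 13): since gcd(8, 13) = 1, we get a unique residue mod 104.
    Write x = 7 + 8·t and substitute into x ≡ 11 (mod 13): 8·t ≡ 11 − 7 = 4 (mod 13).
    The inverse of 8 mod 13 is 5 (since 8·5 = 40 = 3·13 + 1), so t ≡ 5·4 = 20 ≡ 7 (mod 13).
    Then x = 7 + 8·7 = 63, valid modulo lcm(8, 13) = 104: x ≡ 63 (mod 104).
  Combine with x ≡ 2 (mod 3): since gcd(104, 3) = 1, we get a unique residue mod 312.
    Write x = 63 + 104·t and substitute into x ≡ 2 (mod 3): 104·t ≡ 2 − 63 = -61 (mod 3).
    Reduce coefficients mod 3: 2·t ≡ 2 (mod 3).
    The inverse of 2 mod 3 is 2 (since 2·2 = 4 = 1·3 + 1), so t ≡ 2·2 = 4 ≡ 1 (mod 3).
    Then x = 63 + 104·1 = 167, valid modulo lcm(104, 3) = 312: x ≡ 167 (mod 312).
Verify: 167 mod 8 = 7 ✓, 167 mod 13 = 11 ✓, 167 mod 3 = 2 ✓.

x ≡ 167 (mod 312).


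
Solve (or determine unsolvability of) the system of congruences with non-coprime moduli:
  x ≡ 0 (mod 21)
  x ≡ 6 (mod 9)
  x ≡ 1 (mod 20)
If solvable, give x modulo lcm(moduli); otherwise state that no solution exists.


Moduli 21, 9, 20 are not pairwise coprime, so CRT works modulo lcm(m_i) when all pairwise compatibility conditions hold.
Pairwise compatibility: gcd(m_i, m_j) must divide a_i - a_j for every pair.
Merge one congruence at a time:
  Start: x ≡ 0 (mod 21).
  Combine with x ≡ 6 (mod 9): gcd(21, 9) = 3; 6 - 0 = 6, which IS divisible by 3, so compatible.
    Write x = 0 + 21·t and substitute into x ≡ 6 (mod 9): 21·t ≡ 6 − 0 = 6 (mod 9).
    Divide the congruence (and modulus) by g = 3: 7·t ≡ 2 (mod 3).
    Reduce coefficients mod 3: 1·t ≡ 2 (mod 3).
    So t ≡ 2 (mod 3).
    Then x = 0 + 21·2 = 42, valid modulo lcm(21, 9) = 63: x ≡ 42 (mod 63).
  Combine with x ≡ 1 (mod 20): gcd(63, 20) = 1; 1 - 42 = -41, which IS divisible by 1, so compatible.
    Write x = 42 + 63·t and substitute into x ≡ 1 (mod 20): 63·t ≡ 1 − 42 = -41 (mod 20).
    Reduce coefficients mod 20: 3·t ≡ 19 (mod 20).
    The inverse of 3 mod 20 is 7 (since 3·7 = 21 = 1·20 + 1), so t ≡ 7·19 = 133 ≡ 13 (mod 20).
    Then x = 42 + 63·13 = 861, valid modulo lcm(63, 20) = 1260: x ≡ 861 (mod 1260).
Verify: 861 mod 21 = 0, 861 mod 9 = 6, 861 mod 20 = 1.

x ≡ 861 (mod 1260).


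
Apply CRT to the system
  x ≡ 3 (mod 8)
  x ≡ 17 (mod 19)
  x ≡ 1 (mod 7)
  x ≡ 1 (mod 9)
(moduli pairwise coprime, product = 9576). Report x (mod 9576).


Product of moduli M = 8 · 19 · 7 · 9 = 9576.
Merge one congruence at a time:
  Start: x ≡ 3 (mod 8).
  Combine with x ≡ 17 (mod 19); new modulus lcm = 152.
    Write x = 3 + 8·t and substitute into x ≡ 17 (mod 19): 8·t ≡ 17 − 3 = 14 (mod 19).
    The inverse of 8 mod 19 is 12 (since 8·12 = 96 = 5·19 + 1), so t ≡ 12·14 = 168 ≡ 16 (mod 19).
    Then x = 3 + 8·16 = 131, valid modulo lcm(8, 19) = 152: x ≡ 131 (mod 152).
  Combine with x ≡ 1 (mod 7); new modulus lcm = 1064.
    Write x = 131 + 152·t and substitute into x ≡ 1 (mod 7): 152·t ≡ 1 − 131 = -130 (mod 7).
    Reduce coefficients mod 7: 5·t ≡ 3 (mod 7).
    The inverse of 5 mod 7 is 3 (since 5·3 = 15 = 2·7 + 1), so t ≡ 3·3 = 9 ≡ 2 (mod 7).
    Then x = 131 + 152·2 = 435, valid modulo lcm(152, 7) = 1064: x ≡ 435 (mod 1064).
  Combine with x ≡ 1 (mod 9); new modulus lcm = 9576.
    Write x = 435 + 1064·t and substitute into x ≡ 1 (mod 9): 1064·t ≡ 1 − 435 = -434 (mod 9).
    Reduce coefficients mod 9: 2·t ≡ 7 (mod 9).
    The inverse of 2 mod 9 is 5 (since 2·5 = 10 = 1·9 + 1), so t ≡ 5·7 = 35 ≡ 8 (mod 9).
    Then x = 435 + 1064·8 = 8947, valid modulo lcm(1064, 9) = 9576: x ≡ 8947 (mod 9576).
Verify against each original: 8947 mod 8 = 3, 8947 mod 19 = 17, 8947 mod 7 = 1, 8947 mod 9 = 1.

x ≡ 8947 (mod 9576).


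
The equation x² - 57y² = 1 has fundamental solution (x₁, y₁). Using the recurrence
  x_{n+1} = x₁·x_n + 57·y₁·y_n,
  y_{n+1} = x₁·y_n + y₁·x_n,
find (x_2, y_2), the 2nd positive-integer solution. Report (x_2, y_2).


Step 1: Find the fundamental solution (x₁, y₁) of x² - 57y² = 1.
  Expand √57 as a continued fraction. a₀ = ⌊√57⌋ = 7; iterate m_{k+1} = d_k·a_k − m_k, d_{k+1} = (57 − m_{k+1}²)/d_k, a_{k+1} = ⌊(a₀ + m_{k+1})/d_{k+1}⌋ (starting m₀ = 0, d₀ = 1), with convergents p_k = a_k·p_{k-1} + p_{k-2}, q_k = a_k·q_{k-1} + q_{k-2} (p₋₁ = 1, q₋₁ = 0):
  k = 0: a₀ = 7; p₀/q₀ = 7/1; p₀² − 57·q₀² = 49 − 57 = -8.
  k = 1: m = 7, d = 8, a = ⌊(7 + 7)/8⌋ = 1; p/q = (1·7 + 1)/(1·1 + 0) = 8/1; p² − 57·q² = 64 − 57 = 7.
  k = 2: m = 1, d = 7, a = ⌊(7 + 1)/7⌋ = 1; p/q = (1·8 + 7)/(1·1 + 1) = 15/2; p² − 57·q² = 225 − 228 = -3.
  k = 3: m = 6, d = 3, a = ⌊(7 + 6)/3⌋ = 4; p/q = (4·15 + 8)/(4·2 + 1) = 68/9; p² − 57·q² = 4624 − 4617 = 7.
  k = 4: m = 6, d = 7, a = ⌊(7 + 6)/7⌋ = 1; p/q = (1·68 + 15)/(1·9 + 2) = 83/11; p² − 57·q² = 6889 − 6897 = -8.
  k = 5: m = 1, d = 8, a = ⌊(7 + 1)/8⌋ = 1; p/q = (1·83 + 68)/(1·11 + 9) = 151/20; p² − 57·q² = 22801 − 22800 = 1.
  The first convergent with p² − 57·q² = 1 gives the fundamental solution (x₁, y₁) = (151, 20).
Step 2: Apply the recurrence (x_{n+1}, y_{n+1}) = (x₁x_n + 57y₁y_n, x₁y_n + y₁x_n) repeatedly.
  From (x_1, y_1) = (151, 20): x_2 = 151·151 + 57·20·20 = 45601; y_2 = 151·20 + 20·151 = 6040.
Step 3: Verify x_2² - 57·y_2² = 2079451201 - 2079451200 = 1 (should be 1). ✓

(x_1, y_1) = (151, 20); (x_2, y_2) = (45601, 6040).


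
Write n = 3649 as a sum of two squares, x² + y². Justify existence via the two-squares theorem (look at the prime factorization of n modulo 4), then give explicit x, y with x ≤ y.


Step 1: Factor n = 3649 = 41 · 89.
Step 2: Check the mod-4 condition on each prime factor: 41 ≡ 1 (mod 4), exponent 1; 89 ≡ 1 (mod 4), exponent 1.
All primes ≡ 3 (mod 4) appear to even exponent (or don't appear), so by the two-squares theorem n IS expressible as a sum of two squares.
Step 3: Build a representation. Here n = 41 · 89 is a product of primes ≡ 1 (mod 4). Each prime p ≡ 1 (mod 4) is itself a sum of two squares; find a² by testing p − a² for a perfect square:
  41: 41 − 1² = 40, 41 − 2² = 37, 41 − 3² = 32, 41 − 4² = 25 = 5² ⇒ 41 = 4² + 5².
  89: 89 − 1² = 88, 89 − 2² = 85, 89 − 3² = 80, 89 − 4² = 73, 89 − 5² = 64 = 8² ⇒ 89 = 5² + 8².
  Combine using the Brahmagupta–Fibonacci identity (a² + b²)(c² + d²) = (ac − bd)² + (ad + bc)² = (ac + bd)² + (ad − bc)²:
  41 · 89 = 3649: from (4² + 5²)(5² + 8²), take (4·5 − 5·8, 4·8 + 5·5) = (20 − 40, 32 + 25) = (-20, 57); dropping signs (only squares matter) gives (20, 57); check 20² + 57² = 400 + 3249 = 3649 ✓.
Step 4: Order so x ≤ y and verify: 20² + 57² = 400 + 3249 = 3649 = n. ✓

n = 3649 = 20² + 57² (one valid representation with x ≤ y).


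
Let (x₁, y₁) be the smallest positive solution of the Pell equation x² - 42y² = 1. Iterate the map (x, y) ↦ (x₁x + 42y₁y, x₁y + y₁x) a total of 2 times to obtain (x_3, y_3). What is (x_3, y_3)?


Step 1: Find the fundamental solution (x₁, y₁) of x² - 42y² = 1.
  Expand √42 as a continued fraction. a₀ = ⌊√42⌋ = 6; iterate m_{k+1} = d_k·a_k − m_k, d_{k+1} = (42 − m_{k+1}²)/d_k, a_{k+1} = ⌊(a₀ + m_{k+1})/d_{k+1}⌋ (starting m₀ = 0, d₀ = 1), with convergents p_k = a_k·p_{k-1} + p_{k-2}, q_k = a_k·q_{k-1} + q_{k-2} (p₋₁ = 1, q₋₁ = 0):
  k = 0: a₀ = 6; p₀/q₀ = 6/1; p₀² − 42·q₀² = 36 − 42 = -6.
  k = 1: m = 6, d = 6, a = ⌊(6 + 6)/6⌋ = 2; p/q = (2·6 + 1)/(2·1 + 0) = 13/2; p² − 42·q² = 169 − 168 = 1.
  The first convergent with p² − 42·q² = 1 gives the fundamental solution (x₁, y₁) = (13, 2).
Step 2: Apply the recurrence (x_{n+1}, y_{n+1}) = (x₁x_n + 42y₁y_n, x₁y_n + y₁x_n) repeatedly.
  From (x_1, y_1) = (13, 2): x_2 = 13·13 + 42·2·2 = 337; y_2 = 13·2 + 2·13 = 52.
  From (x_2, y_2) = (337, 52): x_3 = 13·337 + 42·2·52 = 8749; y_3 = 13·52 + 2·337 = 1350.
Step 3: Verify x_3² - 42·y_3² = 76545001 - 76545000 = 1 (should be 1). ✓

(x_1, y_1) = (13, 2); (x_3, y_3) = (8749, 1350).


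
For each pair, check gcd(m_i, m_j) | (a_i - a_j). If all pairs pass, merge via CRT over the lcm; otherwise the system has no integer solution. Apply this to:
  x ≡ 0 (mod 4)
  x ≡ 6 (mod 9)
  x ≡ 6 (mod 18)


Moduli 4, 9, 18 are not pairwise coprime, so CRT works modulo lcm(m_i) when all pairwise compatibility conditions hold.
Pairwise compatibility: gcd(m_i, m_j) must divide a_i - a_j for every pair.
Merge one congruence at a time:
  Start: x ≡ 0 (mod 4).
  Combine with x ≡ 6 (mod 9): gcd(4, 9) = 1; 6 - 0 = 6, which IS divisible by 1, so compatible.
    Write x = 0 + 4·t and substitute into x ≡ 6 (mod 9): 4·t ≡ 6 − 0 = 6 (mod 9).
    The inverse of 4 mod 9 is 7 (since 4·7 = 28 = 3·9 + 1), so t ≡ 7·6 = 42 ≡ 6 (mod 9).
    Then x = 0 + 4·6 = 24, valid modulo lcm(4, 9) = 36: x ≡ 24 (mod 36).
  Combine with x ≡ 6 (mod 18): gcd(36, 18) = 18; 6 - 24 = -18, which IS divisible by 18, so compatible.
    Write x = 24 + 36·t and substitute into x ≡ 6 (mod 18): 36·t ≡ 6 − 24 = -18 (mod 18).
    Divide the congruence (and modulus) by g = 18: 2·t ≡ -1 (mod 1).
    Modulo 1 every t works; take t = 0.
    Then x = 24 + 36·0 = 24, valid modulo lcm(36, 18) = 36: x ≡ 24 (mod 36).
Verify: 24 mod 4 = 0, 24 mod 9 = 6, 24 mod 18 = 6.

x ≡ 24 (mod 36).


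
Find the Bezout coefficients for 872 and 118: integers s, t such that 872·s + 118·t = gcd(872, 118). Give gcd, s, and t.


Euclidean algorithm on (872, 118) — divide until remainder is 0:
  872 = 7 · 118 + 46
  118 = 2 · 46 + 26
  46 = 1 · 26 + 20
  26 = 1 · 20 + 6
  20 = 3 · 6 + 2
  6 = 3 · 2 + 0
gcd(872, 118) = 2.
Track Bezout coefficients alongside the remainders: start with r₀ = 872 = a·1 + b·0 (s = 1, t = 0) and r₁ = 118 = a·0 + b·1 (s = 0, t = 1); each new remainder r_{k+1} = r_{k-1} − q_k·r_k inherits s_{k+1} = s_{k-1} − q_k·s_k, t_{k+1} = t_{k-1} − q_k·t_k, so r_k = a·s_k + b·t_k at every step:
  q = 7: r = 46, s = 1 − 7·0 = 1, t = 0 − 7·1 = -7  (check: 872·1 + 118·(-7) = 46)
  q = 2: r = 26, s = 0 − 2·1 = -2, t = 1 − 2·(-7) = 15  (check: 872·(-2) + 118·15 = 26)
  q = 1: r = 20, s = 1 − 1·(-2) = 3, t = -7 − 1·15 = -22  (check: 872·3 + 118·(-22) = 20)
  q = 1: r = 6, s = -2 − 1·3 = -5, t = 15 − 1·(-22) = 37  (check: 872·(-5) + 118·37 = 6)
  q = 3: r = 2, s = 3 − 3·(-5) = 18, t = -22 − 3·37 = -133  (check: 872·18 + 118·(-133) = 2)
The row with r = 2 (the gcd) gives the Bezout coefficients s = 18, t = -133.
Result: 872 · (18) + 118 · (-133) = 2.

gcd(872, 118) = 2; s = 18, t = -133 (check: 872·18 + 118·(-133) = 2).


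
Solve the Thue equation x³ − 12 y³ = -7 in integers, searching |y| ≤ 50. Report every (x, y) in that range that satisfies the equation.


The equation is x³ - 12y³ = -7. For fixed y, x³ = 12·y³ − 7, so a solution requires the RHS to be a perfect cube.
Strategy: iterate y from -50 to 50, compute RHS = 12·y³ − 7, and check whether it is a (positive or negative) perfect cube.
Check small values of y:
  y = 0: RHS = -7 is not a perfect cube.
  y = 1: RHS = 5 is not a perfect cube.
  y = -1: RHS = -19 is not a perfect cube.
  y = 2: RHS = 89 is not a perfect cube.
  y = -2: RHS = -103 is not a perfect cube.
  y = 3: RHS = 317 is not a perfect cube.
  y = -3: RHS = -331 is not a perfect cube.
Continuing the search up to |y| = 50 finds no solutions either.
No (x, y) in the scanned range satisfies the equation.

No integer solutions with |y| ≤ 50.


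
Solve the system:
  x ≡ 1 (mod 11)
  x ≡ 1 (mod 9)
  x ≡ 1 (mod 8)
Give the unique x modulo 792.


Moduli 11, 9, 8 are pairwise coprime; by CRT there is a unique solution modulo M = 11 · 9 · 8 = 792.
Solve pairwise, accumulating the modulus:
  Start with x ≡ 1 (mod 11).
  Combine with x ≡ 1 (mod 9): since gcd(11, 9) = 1, we get a unique residue mod 99.
    Write x = 1 + 11·t and substitute into x ≡ 1 (mod 9): 11·t ≡ 1 − 1 = 0 (mod 9).
    Reduce coefficients mod 9: 2·t ≡ 0 (mod 9).
    The inverse of 2 mod 9 is 5 (since 2·5 = 10 = 1·9 + 1), so t ≡ 5·0 = 0 ≡ 0 (mod 9).
    Then x = 1 + 11·0 = 1, valid modulo lcm(11, 9) = 99: x ≡ 1 (mod 99).
  Combine with x ≡ 1 (mod 8): since gcd(99, 8) = 1, we get a unique residue mod 792.
    Write x = 1 + 99·t and substitute into x ≡ 1 (mod 8): 99·t ≡ 1 − 1 = 0 (mod 8).
    Reduce coefficients mod 8: 3·t ≡ 0 (mod 8).
    The inverse of 3 mod 8 is 3 (since 3·3 = 9 = 1·8 + 1), so t ≡ 3·0 = 0 ≡ 0 (mod 8).
    Then x = 1 + 99·0 = 1, valid modulo lcm(99, 8) = 792: x ≡ 1 (mod 792).
Verify: 1 mod 11 = 1 ✓, 1 mod 9 = 1 ✓, 1 mod 8 = 1 ✓.

x ≡ 1 (mod 792).


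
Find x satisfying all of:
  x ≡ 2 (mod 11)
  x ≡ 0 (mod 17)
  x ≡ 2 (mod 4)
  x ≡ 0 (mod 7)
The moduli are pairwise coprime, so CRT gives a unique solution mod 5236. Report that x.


Product of moduli M = 11 · 17 · 4 · 7 = 5236.
Merge one congruence at a time:
  Start: x ≡ 2 (mod 11).
  Combine with x ≡ 0 (mod 17); new modulus lcm = 187.
    Write x = 2 + 11·t and substitute into x ≡ 0 (mod 17): 11·t ≡ 0 − 2 = -2 (mod 17).
    Reduce coefficients mod 17: 11·t ≡ 15 (mod 17).
    The inverse of 11 mod 17 is 14 (since 11·14 = 154 = 9·17 + 1), so t ≡ 14·15 = 210 ≡ 6 (mod 17).
    Then x = 2 + 11·6 = 68, valid modulo lcm(11, 17) = 187: x ≡ 68 (mod 187).
  Combine with x ≡ 2 (mod 4); new modulus lcm = 748.
    Write x = 68 + 187·t and substitute into x ≡ 2 (mod 4): 187·t ≡ 2 − 68 = -66 (mod 4).
    Reduce coefficients mod 4: 3·t ≡ 2 (mod 4).
    The inverse of 3 mod 4 is 3 (since 3·3 = 9 = 2·4 + 1), so t ≡ 3·2 = 6 ≡ 2 (mod 4).
    Then x = 68 + 187·2 = 442, valid modulo lcm(187, 4) = 748: x ≡ 442 (mod 748).
  Combine with x ≡ 0 (mod 7); new modulus lcm = 5236.
    Write x = 442 + 748·t and substitute into x ≡ 0 (mod 7): 748·t ≡ 0 − 442 = -442 (mod 7).
    Reduce coefficients mod 7: 6·t ≡ 6 (mod 7).
    The inverse of 6 mod 7 is 6 (since 6·6 = 36 = 5·7 + 1), so t ≡ 6·6 = 36 ≡ 1 (mod 7).
    Then x = 442 + 748·1 = 1190, valid modulo lcm(748, 7) = 5236: x ≡ 1190 (mod 5236).
Verify against each original: 1190 mod 11 = 2, 1190 mod 17 = 0, 1190 mod 4 = 2, 1190 mod 7 = 0.

x ≡ 1190 (mod 5236).


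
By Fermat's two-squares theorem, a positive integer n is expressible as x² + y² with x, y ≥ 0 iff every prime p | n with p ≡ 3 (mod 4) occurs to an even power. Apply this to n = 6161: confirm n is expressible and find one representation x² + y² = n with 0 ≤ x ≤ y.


Step 1: Factor n = 6161 = 61 · 101.
Step 2: Check the mod-4 condition on each prime factor: 61 ≡ 1 (mod 4), exponent 1; 101 ≡ 1 (mod 4), exponent 1.
All primes ≡ 3 (mod 4) appear to even exponent (or don't appear), so by the two-squares theorem n IS expressible as a sum of two squares.
Step 3: Build a representation. Here n = 61 · 101 is a product of primes ≡ 1 (mod 4). Each prime p ≡ 1 (mod 4) is itself a sum of two squares; find a² by testing p − a² for a perfect square:
  61: 61 − 1² = 60, 61 − 2² = 57, 61 − 3² = 52, 61 − 4² = 45, 61 − 5² = 36 = 6² ⇒ 61 = 5² + 6².
  101: 101 − 1² = 100 = 10² ⇒ 101 = 1² + 10².
  Combine using the Brahmagupta–Fibonacci identity (a² + b²)(c² + d²) = (ac − bd)² + (ad + bc)² = (ac + bd)² + (ad − bc)²:
  61 · 101 = 6161: from (5² + 6²)(1² + 10²), take (5·1 − 6·10, 5·10 + 6·1) = (5 − 60, 50 + 6) = (-55, 56); dropping signs (only squares matter) gives (55, 56); check 55² + 56² = 3025 + 3136 = 6161 ✓.
Step 4: Order so x ≤ y and verify: 55² + 56² = 3025 + 3136 = 6161 = n. ✓

n = 6161 = 55² + 56² (one valid representation with x ≤ y).


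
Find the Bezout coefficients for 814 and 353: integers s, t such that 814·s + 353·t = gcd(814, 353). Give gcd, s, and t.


Euclidean algorithm on (814, 353) — divide until remainder is 0:
  814 = 2 · 353 + 108
  353 = 3 · 108 + 29
  108 = 3 · 29 + 21
  29 = 1 · 21 + 8
  21 = 2 · 8 + 5
  8 = 1 · 5 + 3
  5 = 1 · 3 + 2
  3 = 1 · 2 + 1
  2 = 2 · 1 + 0
gcd(814, 353) = 1.
Track Bezout coefficients alongside the remainders: start with r₀ = 814 = a·1 + b·0 (s = 1, t = 0) and r₁ = 353 = a·0 + b·1 (s = 0, t = 1); each new remainder r_{k+1} = r_{k-1} − q_k·r_k inherits s_{k+1} = s_{k-1} − q_k·s_k, t_{k+1} = t_{k-1} − q_k·t_k, so r_k = a·s_k + b·t_k at every step:
  q = 2: r = 108, s = 1 − 2·0 = 1, t = 0 − 2·1 = -2  (check: 814·1 + 353·(-2) = 108)
  q = 3: r = 29, s = 0 − 3·1 = -3, t = 1 − 3·(-2) = 7  (check: 814·(-3) + 353·7 = 29)
  q = 3: r = 21, s = 1 − 3·(-3) = 10, t = -2 − 3·7 = -23  (check: 814·10 + 353·(-23) = 21)
  q = 1: r = 8, s = -3 − 1·10 = -13, t = 7 − 1·(-23) = 30  (check: 814·(-13) + 353·30 = 8)
  q = 2: r = 5, s = 10 − 2·(-13) = 36, t = -23 − 2·30 = -83  (check: 814·36 + 353·(-83) = 5)
  q = 1: r = 3, s = -13 − 1·36 = -49, t = 30 − 1·(-83) = 113  (check: 814·(-49) + 353·113 = 3)
  q = 1: r = 2, s = 36 − 1·(-49) = 85, t = -83 − 1·113 = -196  (check: 814·85 + 353·(-196) = 2)
  q = 1: r = 1, s = -49 − 1·85 = -134, t = 113 − 1·(-196) = 309  (check: 814·(-134) + 353·309 = 1)
The row with r = 1 (the gcd) gives the Bezout coefficients s = -134, t = 309.
Result: 814 · (-134) + 353 · (309) = 1.

gcd(814, 353) = 1; s = -134, t = 309 (check: 814·(-134) + 353·309 = 1).


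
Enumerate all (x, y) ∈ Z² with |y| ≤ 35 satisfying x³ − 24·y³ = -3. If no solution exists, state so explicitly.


The equation is x³ - 24y³ = -3. For fixed y, x³ = 24·y³ − 3, so a solution requires the RHS to be a perfect cube.
Strategy: iterate y from -35 to 35, compute RHS = 24·y³ − 3, and check whether it is a (positive or negative) perfect cube.
Check small values of y:
  y = 0: RHS = -3 is not a perfect cube.
  y = 1: RHS = 21 is not a perfect cube.
  y = -1: RHS = -27 = (-3)³ ⇒ x = -3 works.
  y = 2: RHS = 189 is not a perfect cube.
  y = -2: RHS = -195 is not a perfect cube.
  y = 3: RHS = 645 is not a perfect cube.
  y = -3: RHS = -651 is not a perfect cube.
Continuing the search up to |y| = 35 finds no further solutions beyond those listed.
Collected solutions: (-3, -1).

Solutions (with |y| ≤ 35): (-3, -1).


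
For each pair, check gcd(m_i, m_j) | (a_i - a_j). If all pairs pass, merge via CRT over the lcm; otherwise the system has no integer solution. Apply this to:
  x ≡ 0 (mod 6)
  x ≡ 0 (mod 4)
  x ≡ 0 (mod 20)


Moduli 6, 4, 20 are not pairwise coprime, so CRT works modulo lcm(m_i) when all pairwise compatibility conditions hold.
Pairwise compatibility: gcd(m_i, m_j) must divide a_i - a_j for every pair.
Merge one congruence at a time:
  Start: x ≡ 0 (mod 6).
  Combine with x ≡ 0 (mod 4): gcd(6, 4) = 2; 0 - 0 = 0, which IS divisible by 2, so compatible.
    Write x = 0 + 6·t and substitute into x ≡ 0 (mod 4): 6·t ≡ 0 − 0 = 0 (mod 4).
    Divide the congruence (and modulus) by g = 2: 3·t ≡ 0 (mod 2).
    Reduce coefficients mod 2: 1·t ≡ 0 (mod 2).
    So t ≡ 0 (mod 2).
    Then x = 0 + 6·0 = 0, valid modulo lcm(6, 4) = 12: x ≡ 0 (mod 12).
  Combine with x ≡ 0 (mod 20): gcd(12, 20) = 4; 0 - 0 = 0, which IS divisible by 4, so compatible.
    Write x = 0 + 12·t and substitute into x ≡ 0 (mod 20): 12·t ≡ 0 − 0 = 0 (mod 20).
    Divide the congruence (and modulus) by g = 4: 3·t ≡ 0 (mod 5).
    The inverse of 3 mod 5 is 2 (since 3·2 = 6 = 1·5 + 1), so t ≡ 2·0 = 0 ≡ 0 (mod 5).
    Then x = 0 + 12·0 = 0, valid modulo lcm(12, 20) = 60: x ≡ 0 (mod 60).
Verify: 0 mod 6 = 0, 0 mod 4 = 0, 0 mod 20 = 0.

x ≡ 0 (mod 60).


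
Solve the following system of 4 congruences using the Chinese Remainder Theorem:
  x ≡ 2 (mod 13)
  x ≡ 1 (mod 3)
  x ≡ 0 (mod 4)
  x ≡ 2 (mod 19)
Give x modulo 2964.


Product of moduli M = 13 · 3 · 4 · 19 = 2964.
Merge one congruence at a time:
  Start: x ≡ 2 (mod 13).
  Combine with x ≡ 1 (mod 3); new modulus lcm = 39.
    Write x = 2 + 13·t and substitute into x ≡ 1 (mod 3): 13·t ≡ 1 − 2 = -1 (mod 3).
    Reduce coefficients mod 3: 1·t ≡ 2 (mod 3).
    So t ≡ 2 (mod 3).
    Then x = 2 + 13·2 = 28, valid modulo lcm(13, 3) = 39: x ≡ 28 (mod 39).
  Combine with x ≡ 0 (mod 4); new modulus lcm = 156.
    Write x = 28 + 39·t and substitute into x ≡ 0 (mod 4): 39·t ≡ 0 − 28 = -28 (mod 4).
    Reduce coefficients mod 4: 3·t ≡ 0 (mod 4).
    The inverse of 3 mod 4 is 3 (since 3·3 = 9 = 2·4 + 1), so t ≡ 3·0 = 0 ≡ 0 (mod 4).
    Then x = 28 + 39·0 = 28, valid modulo lcm(39, 4) = 156: x ≡ 28 (mod 156).
  Combine with x ≡ 2 (mod 19); new modulus lcm = 2964.
    Write x = 28 + 156·t and substitute into x ≡ 2 (mod 19): 156·t ≡ 2 − 28 = -26 (mod 19).
    Reduce coefficients mod 19: 4·t ≡ 12 (mod 19).
    The inverse of 4 mod 19 is 5 (since 4·5 = 20 = 1·19 + 1), so t ≡ 5·12 = 60 ≡ 3 (mod 19).
    Then x = 28 + 156·3 = 496, valid modulo lcm(156, 19) = 2964: x ≡ 496 (mod 2964).
Verify against each original: 496 mod 13 = 2, 496 mod 3 = 1, 496 mod 4 = 0, 496 mod 19 = 2.

x ≡ 496 (mod 2964).


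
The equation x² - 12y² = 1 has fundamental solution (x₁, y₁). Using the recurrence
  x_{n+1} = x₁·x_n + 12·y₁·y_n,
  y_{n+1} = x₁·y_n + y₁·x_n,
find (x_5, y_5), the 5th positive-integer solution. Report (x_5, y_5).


Step 1: Find the fundamental solution (x₁, y₁) of x² - 12y² = 1.
  Expand √12 as a continued fraction. a₀ = ⌊√12⌋ = 3; iterate m_{k+1} = d_k·a_k − m_k, d_{k+1} = (12 − m_{k+1}²)/d_k, a_{k+1} = ⌊(a₀ + m_{k+1})/d_{k+1}⌋ (starting m₀ = 0, d₀ = 1), with convergents p_k = a_k·p_{k-1} + p_{k-2}, q_k = a_k·q_{k-1} + q_{k-2} (p₋₁ = 1, q₋₁ = 0):
  k = 0: a₀ = 3; p₀/q₀ = 3/1; p₀² − 12·q₀² = 9 − 12 = -3.
  k = 1: m = 3, d = 3, a = ⌊(3 + 3)/3⌋ = 2; p/q = (2·3 + 1)/(2·1 + 0) = 7/2; p² − 12·q² = 49 − 48 = 1.
  The first convergent with p² − 12·q² = 1 gives the fundamental solution (x₁, y₁) = (7, 2).
Step 2: Apply the recurrence (x_{n+1}, y_{n+1}) = (x₁x_n + 12y₁y_n, x₁y_n + y₁x_n) repeatedly.
  From (x_1, y_1) = (7, 2): x_2 = 7·7 + 12·2·2 = 97; y_2 = 7·2 + 2·7 = 28.
  From (x_2, y_2) = (97, 28): x_3 = 7·97 + 12·2·28 = 1351; y_3 = 7·28 + 2·97 = 390.
  From (x_3, y_3) = (1351, 390): x_4 = 7·1351 + 12·2·390 = 18817; y_4 = 7·390 + 2·1351 = 5432.
  From (x_4, y_4) = (18817, 5432): x_5 = 7·18817 + 12·2·5432 = 262087; y_5 = 7·5432 + 2·18817 = 75658.
Step 3: Verify x_5² - 12·y_5² = 68689595569 - 68689595568 = 1 (should be 1). ✓

(x_1, y_1) = (7, 2); (x_5, y_5) = (262087, 75658).


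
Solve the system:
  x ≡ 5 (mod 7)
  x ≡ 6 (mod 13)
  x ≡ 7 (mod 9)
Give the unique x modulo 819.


Moduli 7, 13, 9 are pairwise coprime; by CRT there is a unique solution modulo M = 7 · 13 · 9 = 819.
Solve pairwise, accumulating the modulus:
  Start with x ≡ 5 (mod 7).
  Combine with x ≡ 6 (mod 13): since gcd(7, 13) = 1, we get a unique residue mod 91.
    Write x = 5 + 7·t and substitute into x ≡ 6 (mod 13): 7·t ≡ 6 − 5 = 1 (mod 13).
    The inverse of 7 mod 13 is 2 (since 7·2 = 14 = 1·13 + 1), so t ≡ 2·1 = 2 ≡ 2 (mod 13).
    Then x = 5 + 7·2 = 19, valid modulo lcm(7, 13) = 91: x ≡ 19 (mod 91).
  Combine with x ≡ 7 (mod 9): since gcd(91, 9) = 1, we get a unique residue mod 819.
    Write x = 19 + 91·t and substitute into x ≡ 7 (mod 9): 91·t ≡ 7 − 19 = -12 (mod 9).
    Reduce coefficients mod 9: 1·t ≡ 6 (mod 9).
    So t ≡ 6 (mod 9).
    Then x = 19 + 91·6 = 565, valid modulo lcm(91, 9) = 819: x ≡ 565 (mod 819).
Verify: 565 mod 7 = 5 ✓, 565 mod 13 = 6 ✓, 565 mod 9 = 7 ✓.

x ≡ 565 (mod 819).


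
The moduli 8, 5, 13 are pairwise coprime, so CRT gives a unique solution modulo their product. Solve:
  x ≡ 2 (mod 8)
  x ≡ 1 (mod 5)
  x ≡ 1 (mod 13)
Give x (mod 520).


Moduli 8, 5, 13 are pairwise coprime; by CRT there is a unique solution modulo M = 8 · 5 · 13 = 520.
Solve pairwise, accumulating the modulus:
  Start with x ≡ 2 (mod 8).
  Combine with x ≡ 1 (mod 5): since gcd(8, 5) = 1, we get a unique residue mod 40.
    Write x = 2 + 8·t and substitute into x ≡ 1 (mod 5): 8·t ≡ 1 − 2 = -1 (mod 5).
    Reduce coefficients mod 5: 3·t ≡ 4 (mod 5).
    The inverse of 3 mod 5 is 2 (since 3·2 = 6 = 1·5 + 1), so t ≡ 2·4 = 8 ≡ 3 (mod 5).
    Then x = 2 + 8·3 = 26, valid modulo lcm(8, 5) = 40: x ≡ 26 (mod 40).
  Combine with x ≡ 1 (mod 13): since gcd(40, 13) = 1, we get a unique residue mod 520.
    Write x = 26 + 40·t and substitute into x ≡ 1 (mod 13): 40·t ≡ 1 − 26 = -25 (mod 13).
    Reduce coefficients mod 13: 1·t ≡ 1 (mod 13).
    So t ≡ 1 (mod 13).
    Then x = 26 + 40·1 = 66, valid modulo lcm(40, 13) = 520: x ≡ 66 (mod 520).
Verify: 66 mod 8 = 2 ✓, 66 mod 5 = 1 ✓, 66 mod 13 = 1 ✓.

x ≡ 66 (mod 520).
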